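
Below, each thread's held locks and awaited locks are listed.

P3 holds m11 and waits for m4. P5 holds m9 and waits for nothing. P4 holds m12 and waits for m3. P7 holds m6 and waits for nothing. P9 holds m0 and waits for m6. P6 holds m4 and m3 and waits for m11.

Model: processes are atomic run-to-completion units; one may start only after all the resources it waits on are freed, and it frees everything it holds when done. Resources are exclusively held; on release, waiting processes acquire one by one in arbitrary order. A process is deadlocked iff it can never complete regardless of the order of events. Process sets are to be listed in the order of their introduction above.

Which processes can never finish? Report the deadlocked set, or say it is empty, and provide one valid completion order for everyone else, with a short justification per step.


Deadlocked set: P3, P4 and P6.
Key observation: the knot is the closed ring of waits P3 -> P6 -> P3; P4 waits into the deadlock from upstream.
A valid finishing order for the others: P7, P5, P9.
Verifying each step:
  P7: no waits; runs immediately, freeing m6
  P5: no waits; runs immediately, freeing m9
  P9: everything it awaited (m6) is free; runs, freeing m0


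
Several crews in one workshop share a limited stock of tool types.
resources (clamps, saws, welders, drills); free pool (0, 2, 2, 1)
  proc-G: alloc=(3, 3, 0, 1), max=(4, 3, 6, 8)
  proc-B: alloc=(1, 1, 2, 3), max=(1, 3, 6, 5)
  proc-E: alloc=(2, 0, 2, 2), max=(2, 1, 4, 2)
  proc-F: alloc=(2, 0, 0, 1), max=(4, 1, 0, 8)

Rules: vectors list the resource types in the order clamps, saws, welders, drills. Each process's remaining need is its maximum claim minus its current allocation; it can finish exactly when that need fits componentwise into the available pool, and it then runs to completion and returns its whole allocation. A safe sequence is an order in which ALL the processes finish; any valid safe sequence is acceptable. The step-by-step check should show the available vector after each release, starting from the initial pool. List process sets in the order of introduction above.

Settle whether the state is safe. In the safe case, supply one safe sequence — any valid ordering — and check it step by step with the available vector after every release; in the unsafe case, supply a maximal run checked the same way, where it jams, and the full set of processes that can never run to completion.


UNSAFE.
Key observation: proc-E, proc-B can finish, but then (3, 3, 6, 6) is all there is, and the blocked group's drills demands exceed it.
A maximal execution: proc-E, proc-B — then nothing else fits. Verifying each step:
  pool = (0, 2, 2, 1)
  run proc-E (needs (0, 1, 2, 0), free (0, 2, 2, 1)); after release of (2, 0, 2, 2) the pool is (2, 2, 4, 3)
  run proc-B (needs (0, 2, 4, 2), free (2, 2, 4, 3)); after release of (1, 1, 2, 3) the pool is (3, 3, 6, 6)
  proc-G still needs (1, 0, 6, 7) but only (3, 3, 6, 6) is free — short on drills
  proc-F still needs (2, 1, 0, 7) but only (3, 3, 6, 6) is free — short on drills
Never able to finish: proc-G and proc-F.


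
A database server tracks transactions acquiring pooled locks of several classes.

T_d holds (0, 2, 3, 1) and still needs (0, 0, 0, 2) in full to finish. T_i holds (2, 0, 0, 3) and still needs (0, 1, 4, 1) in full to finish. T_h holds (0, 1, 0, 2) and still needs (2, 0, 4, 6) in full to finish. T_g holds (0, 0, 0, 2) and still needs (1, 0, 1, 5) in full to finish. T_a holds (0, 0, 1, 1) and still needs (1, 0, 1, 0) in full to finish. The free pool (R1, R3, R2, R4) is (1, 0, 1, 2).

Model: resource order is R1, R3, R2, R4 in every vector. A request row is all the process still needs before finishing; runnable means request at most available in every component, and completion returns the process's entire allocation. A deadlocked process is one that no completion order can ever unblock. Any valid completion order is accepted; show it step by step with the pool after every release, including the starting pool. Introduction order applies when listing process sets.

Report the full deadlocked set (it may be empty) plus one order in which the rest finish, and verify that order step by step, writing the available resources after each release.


Nothing here is deadlocked.
Key observation: T_a can run right away; the returned allocation unlocks the remaining processes in turn.
A valid finishing order for the others: T_a, T_d, T_i, T_h, T_g. Walking it through:
  pool = (1, 0, 1, 2)
  T_a needs (1, 0, 1, 0) <= (1, 0, 1, 2) -> finishes; pool += (0, 0, 1, 1) = (1, 0, 2, 3)
  T_d needs (0, 0, 0, 2) <= (1, 0, 2, 3) -> finishes; pool += (0, 2, 3, 1) = (1, 2, 5, 4)
  T_i needs (0, 1, 4, 1) <= (1, 2, 5, 4) -> finishes; pool += (2, 0, 0, 3) = (3, 2, 5, 7)
  T_h needs (2, 0, 4, 6) <= (3, 2, 5, 7) -> finishes; pool += (0, 1, 0, 2) = (3, 3, 5, 9)
  T_g needs (1, 0, 1, 5) <= (3, 3, 5, 9) -> finishes; pool += (0, 0, 0, 2) = (3, 3, 5, 11)


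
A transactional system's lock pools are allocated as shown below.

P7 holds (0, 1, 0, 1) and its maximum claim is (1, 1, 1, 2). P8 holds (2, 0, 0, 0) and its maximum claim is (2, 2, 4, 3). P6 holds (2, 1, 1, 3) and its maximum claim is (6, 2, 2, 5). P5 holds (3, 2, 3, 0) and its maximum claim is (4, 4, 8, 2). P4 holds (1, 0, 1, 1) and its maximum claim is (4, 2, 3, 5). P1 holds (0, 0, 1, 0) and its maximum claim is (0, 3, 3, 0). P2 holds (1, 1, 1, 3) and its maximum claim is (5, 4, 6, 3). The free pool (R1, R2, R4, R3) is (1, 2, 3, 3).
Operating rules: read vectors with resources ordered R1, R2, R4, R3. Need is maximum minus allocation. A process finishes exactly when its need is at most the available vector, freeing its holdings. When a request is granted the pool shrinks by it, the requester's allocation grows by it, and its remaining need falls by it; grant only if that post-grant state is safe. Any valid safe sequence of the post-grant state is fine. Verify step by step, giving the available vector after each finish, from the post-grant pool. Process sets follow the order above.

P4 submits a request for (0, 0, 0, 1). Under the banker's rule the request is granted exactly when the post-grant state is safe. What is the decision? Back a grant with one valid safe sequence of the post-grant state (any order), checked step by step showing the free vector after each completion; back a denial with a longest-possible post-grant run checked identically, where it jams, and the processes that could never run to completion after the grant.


GRANT. The post-grant state is safe; one safe sequence: P7, P1, P8, P4, P2, P5, P6.
Key observation: the transfer keeps a workable pool ((1, 2, 3, 2)); P7 starts the safe sequence.
Check on the post-grant state, step by step:
  pool = (1, 2, 3, 2)
  run P7 (needs (1, 0, 1, 1), free (1, 2, 3, 2)); after release of (0, 1, 0, 1) the pool is (1, 3, 3, 3)
  run P1 (needs (0, 3, 2, 0), free (1, 3, 3, 3)); after release of (0, 0, 1, 0) the pool is (1, 3, 4, 3)
  run P8 (needs (0, 2, 4, 3), free (1, 3, 4, 3)); after release of (2, 0, 0, 0) the pool is (3, 3, 4, 3)
  run P4 (needs (3, 2, 2, 3), free (3, 3, 4, 3)); after release of (1, 0, 1, 2) the pool is (4, 3, 5, 5)
  run P2 (needs (4, 3, 5, 0), free (4, 3, 5, 5)); after release of (1, 1, 1, 3) the pool is (5, 4, 6, 8)
  run P5 (needs (1, 2, 5, 2), free (5, 4, 6, 8)); after release of (3, 2, 3, 0) the pool is (8, 6, 9, 8)
  run P6 (needs (4, 1, 1, 2), free (8, 6, 9, 8)); after release of (2, 1, 1, 3) the pool is (10, 7, 10, 11)


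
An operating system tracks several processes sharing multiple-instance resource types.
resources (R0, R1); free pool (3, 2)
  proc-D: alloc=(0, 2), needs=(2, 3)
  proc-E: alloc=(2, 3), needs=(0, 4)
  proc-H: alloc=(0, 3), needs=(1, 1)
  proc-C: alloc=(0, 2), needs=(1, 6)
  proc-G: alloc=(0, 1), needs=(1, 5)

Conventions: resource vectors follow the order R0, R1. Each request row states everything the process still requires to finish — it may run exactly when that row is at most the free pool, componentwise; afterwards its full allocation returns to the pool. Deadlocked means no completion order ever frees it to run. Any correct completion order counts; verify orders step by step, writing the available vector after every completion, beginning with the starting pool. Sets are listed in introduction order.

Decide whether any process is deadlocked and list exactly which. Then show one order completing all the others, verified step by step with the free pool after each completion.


The deadlocked set is empty.
Key observation: proc-H fits the free pool immediately, and its release cascades until everyone finishes.
One completion order for the rest: proc-H, proc-E, proc-C, proc-G, proc-D. Verifying each step:
  pool = (3, 2)
  proc-H needs (1, 1) <= (3, 2) -> finishes; pool += (0, 3) = (3, 5)
  proc-E needs (0, 4) <= (3, 5) -> finishes; pool += (2, 3) = (5, 8)
  proc-C needs (1, 6) <= (5, 8) -> finishes; pool += (0, 2) = (5, 10)
  proc-G needs (1, 5) <= (5, 10) -> finishes; pool += (0, 1) = (5, 11)
  proc-D needs (2, 3) <= (5, 11) -> finishes; pool += (0, 2) = (5, 13)


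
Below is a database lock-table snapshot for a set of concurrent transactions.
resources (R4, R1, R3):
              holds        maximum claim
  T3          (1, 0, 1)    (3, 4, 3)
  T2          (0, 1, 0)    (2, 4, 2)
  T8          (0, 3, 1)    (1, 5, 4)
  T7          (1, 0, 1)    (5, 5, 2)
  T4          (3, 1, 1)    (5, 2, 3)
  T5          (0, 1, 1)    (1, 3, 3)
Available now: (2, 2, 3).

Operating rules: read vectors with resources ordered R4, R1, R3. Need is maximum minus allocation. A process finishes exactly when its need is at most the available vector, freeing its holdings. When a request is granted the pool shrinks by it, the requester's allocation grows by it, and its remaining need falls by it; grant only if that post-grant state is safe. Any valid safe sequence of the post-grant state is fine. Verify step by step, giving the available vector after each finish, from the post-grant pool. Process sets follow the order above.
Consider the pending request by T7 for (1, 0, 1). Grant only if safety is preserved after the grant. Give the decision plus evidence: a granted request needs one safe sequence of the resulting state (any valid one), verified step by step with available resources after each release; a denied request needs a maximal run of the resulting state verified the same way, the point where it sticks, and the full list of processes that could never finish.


DENY. Granting would leave the state unsafe.
Key observation: T5, T8 can finish, but then (1, 6, 4) is all there is, and the blocked group's R4 demands exceed it.
Pretend the grant happened; the run T5, T8 goes as far as possible. Verifying each step:
  pool = (1, 2, 2)
  T5 needs (1, 2, 2) <= (1, 2, 2) -> finishes; pool += (0, 1, 1) = (1, 3, 3)
  T8 needs (1, 2, 3) <= (1, 3, 3) -> finishes; pool += (0, 3, 1) = (1, 6, 4)
  T3 cannot run: need (2, 4, 2) vs free (1, 6, 4) (insufficient R4)
  T2 cannot run: need (2, 3, 2) vs free (1, 6, 4) (insufficient R4)
  T7 cannot run: need (3, 5, 0) vs free (1, 6, 4) (insufficient R4)
  T4 cannot run: need (2, 1, 2) vs free (1, 6, 4) (insufficient R4)
Processes that could never finish after the grant: T3, T2, T7 and T4.


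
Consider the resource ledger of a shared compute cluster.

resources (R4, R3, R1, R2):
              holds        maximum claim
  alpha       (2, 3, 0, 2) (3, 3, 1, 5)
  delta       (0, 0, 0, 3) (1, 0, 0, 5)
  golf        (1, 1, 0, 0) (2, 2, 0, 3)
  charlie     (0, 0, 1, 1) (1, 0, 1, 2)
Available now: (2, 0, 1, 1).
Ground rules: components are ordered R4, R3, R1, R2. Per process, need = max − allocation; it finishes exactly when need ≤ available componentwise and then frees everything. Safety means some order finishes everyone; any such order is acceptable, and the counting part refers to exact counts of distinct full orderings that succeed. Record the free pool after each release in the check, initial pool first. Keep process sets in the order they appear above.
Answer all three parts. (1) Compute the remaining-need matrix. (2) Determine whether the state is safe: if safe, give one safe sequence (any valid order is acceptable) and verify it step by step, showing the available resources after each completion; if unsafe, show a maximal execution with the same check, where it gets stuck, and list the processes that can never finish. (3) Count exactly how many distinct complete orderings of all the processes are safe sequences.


(1) Outstanding need per process (order R4, R3, R1, R2):
  alpha: (1, 0, 1, 3)
  delta: (1, 0, 0, 2)
  golf: (1, 1, 0, 3)
  charlie: (1, 0, 0, 1)
(2) SAFE. One safe sequence: charlie, delta, alpha, golf.
Key observation: reading the order forward, charlie is the first process whose need (1, 0, 0, 1) meets the free pool (2, 0, 1, 1) exactly on a resource it requests.
Walking it through:
  pool = (2, 0, 1, 1)
  charlie needs (1, 0, 0, 1) <= (2, 0, 1, 1) -> finishes; pool += (0, 0, 1, 1) = (2, 0, 2, 2)
  delta needs (1, 0, 0, 2) <= (2, 0, 2, 2) -> finishes; pool += (0, 0, 0, 3) = (2, 0, 2, 5)
  alpha needs (1, 0, 1, 3) <= (2, 0, 2, 5) -> finishes; pool += (2, 3, 0, 2) = (4, 3, 2, 7)
  golf needs (1, 1, 0, 3) <= (4, 3, 2, 7) -> finishes; pool += (1, 1, 0, 0) = (5, 4, 2, 7)
(3) Exactly 1 of the possible complete orderings is a safe sequence.


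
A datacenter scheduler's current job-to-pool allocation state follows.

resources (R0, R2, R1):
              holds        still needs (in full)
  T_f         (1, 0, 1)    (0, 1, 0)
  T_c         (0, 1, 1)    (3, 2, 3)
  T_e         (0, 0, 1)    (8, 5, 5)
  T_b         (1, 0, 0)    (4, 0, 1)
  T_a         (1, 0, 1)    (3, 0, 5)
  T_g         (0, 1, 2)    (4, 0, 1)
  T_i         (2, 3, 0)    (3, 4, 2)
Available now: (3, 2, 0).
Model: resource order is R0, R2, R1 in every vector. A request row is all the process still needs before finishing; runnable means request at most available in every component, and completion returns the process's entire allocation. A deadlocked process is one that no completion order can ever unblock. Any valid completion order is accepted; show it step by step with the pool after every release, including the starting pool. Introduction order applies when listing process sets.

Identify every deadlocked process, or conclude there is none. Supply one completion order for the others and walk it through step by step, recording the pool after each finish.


Deadlocked: T_e and T_a.
Key observation: R1 is the bottleneck — with T_f, T_g, T_b, T_c, T_i done the pool holds (7, 7, 4), short of every remaining need.
The rest can finish in the order T_f, T_g, T_b, T_c, T_i. Step-by-step check:
  pool = (3, 2, 0)
  T_f needs (0, 1, 0) <= (3, 2, 0) -> finishes; pool += (1, 0, 1) = (4, 2, 1)
  T_g needs (4, 0, 1) <= (4, 2, 1) -> finishes; pool += (0, 1, 2) = (4, 3, 3)
  T_b needs (4, 0, 1) <= (4, 3, 3) -> finishes; pool += (1, 0, 0) = (5, 3, 3)
  T_c needs (3, 2, 3) <= (5, 3, 3) -> finishes; pool += (0, 1, 1) = (5, 4, 4)
  T_i needs (3, 4, 2) <= (5, 4, 4) -> finishes; pool += (2, 3, 0) = (7, 7, 4)
The stuck group stays short no matter what:
  blocked: T_e wants (8, 5, 5), pool (7, 7, 4) — not enough R0 and R1
  blocked: T_a wants (3, 0, 5), pool (7, 7, 4) — not enough R1


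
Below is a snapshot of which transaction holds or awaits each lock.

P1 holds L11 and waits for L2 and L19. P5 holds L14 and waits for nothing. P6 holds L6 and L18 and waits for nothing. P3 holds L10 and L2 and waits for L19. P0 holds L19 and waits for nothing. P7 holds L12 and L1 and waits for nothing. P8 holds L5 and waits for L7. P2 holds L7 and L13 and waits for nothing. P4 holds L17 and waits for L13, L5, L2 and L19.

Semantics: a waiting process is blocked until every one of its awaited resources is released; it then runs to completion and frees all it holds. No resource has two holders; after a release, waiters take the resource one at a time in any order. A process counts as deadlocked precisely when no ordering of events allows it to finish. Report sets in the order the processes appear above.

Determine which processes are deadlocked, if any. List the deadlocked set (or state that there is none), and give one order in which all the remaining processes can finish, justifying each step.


No process is deadlocked.
Key observation: all waits point, directly or indirectly, at processes that can finish, so nothing is permanently blocked.
A valid finishing order for the others: P0, P6, P3, P2, P8, P5, P4, P1, P7.
Step-by-step check:
  run P0 (it waits on nothing); releases L19
  run P6 (it waits on nothing); releases L6 and L18
  P3: everything it awaited (L19) is free; runs, freeing L10 and L2
  run P2 (it waits on nothing); releases L7 and L13
  P8: everything it awaited (L7) is free; runs, freeing L5
  run P5 (it waits on nothing); releases L14
  P4: everything it awaited (L13, L5, L2 and L19) is free; runs, freeing L17
  P1: everything it awaited (L2 and L19) is free; runs, freeing L11
  run P7 (it waits on nothing); releases L12 and L1


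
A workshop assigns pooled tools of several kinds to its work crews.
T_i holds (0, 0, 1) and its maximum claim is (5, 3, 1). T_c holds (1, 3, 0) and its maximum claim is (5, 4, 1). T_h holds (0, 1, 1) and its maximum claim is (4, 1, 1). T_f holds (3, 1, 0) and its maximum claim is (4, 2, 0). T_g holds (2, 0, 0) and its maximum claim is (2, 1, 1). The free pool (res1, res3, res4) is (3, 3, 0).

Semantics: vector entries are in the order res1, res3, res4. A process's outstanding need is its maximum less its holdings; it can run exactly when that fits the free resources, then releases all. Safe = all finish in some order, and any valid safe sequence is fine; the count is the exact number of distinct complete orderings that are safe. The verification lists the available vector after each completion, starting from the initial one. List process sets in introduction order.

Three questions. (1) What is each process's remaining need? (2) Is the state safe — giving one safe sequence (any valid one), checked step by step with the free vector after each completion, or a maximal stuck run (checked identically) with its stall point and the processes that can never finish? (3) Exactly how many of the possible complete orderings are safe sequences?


(1) Need matrix, components ordered res1, res3, res4:
  T_i: (5, 3, 0)
  T_c: (4, 1, 1)
  T_h: (4, 0, 0)
  T_f: (1, 1, 0)
  T_g: (0, 1, 1)
(2) SAFE — a valid safe sequence is T_f, T_h, T_i, T_g, T_c.
Key observation: the order never hits an exact fit; T_i is the first step at the minimum slack of 1 on its requested resources ((5, 3, 0), (6, 5, 1) free).
Walking it through:
  pool = (3, 3, 0)
  run T_f (needs (1, 1, 0), free (3, 3, 0)); after release of (3, 1, 0) the pool is (6, 4, 0)
  run T_h (needs (4, 0, 0), free (6, 4, 0)); after release of (0, 1, 1) the pool is (6, 5, 1)
  run T_i (needs (5, 3, 0), free (6, 5, 1)); after release of (0, 0, 1) the pool is (6, 5, 2)
  run T_g (needs (0, 1, 1), free (6, 5, 2)); after release of (2, 0, 0) the pool is (8, 5, 2)
  run T_c (needs (4, 1, 1), free (8, 5, 2)); after release of (1, 3, 0) the pool is (9, 8, 2)
(3) The exact count: 12 of the possible complete orderings are safe sequences.


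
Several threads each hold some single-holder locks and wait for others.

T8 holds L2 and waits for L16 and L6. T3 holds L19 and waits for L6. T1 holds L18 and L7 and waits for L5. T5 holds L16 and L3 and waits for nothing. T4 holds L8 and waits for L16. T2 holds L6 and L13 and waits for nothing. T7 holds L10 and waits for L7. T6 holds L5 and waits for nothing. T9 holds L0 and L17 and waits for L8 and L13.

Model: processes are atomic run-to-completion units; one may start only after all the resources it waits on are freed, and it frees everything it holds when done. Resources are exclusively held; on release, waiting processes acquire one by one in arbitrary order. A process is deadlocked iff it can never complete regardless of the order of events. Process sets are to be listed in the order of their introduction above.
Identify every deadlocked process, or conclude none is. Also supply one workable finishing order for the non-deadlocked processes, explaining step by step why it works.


Nothing here is deadlocked.
Key observation: all waits point, directly or indirectly, at processes that can finish, so nothing is permanently blocked.
A valid finishing order for the others: T6, T5, T2, T8, T1, T4, T7, T9, T3.
Step-by-step check:
  run T6 (it waits on nothing); releases L5
  run T5 (it waits on nothing); releases L16 and L3
  run T2 (it waits on nothing); releases L6 and L13
  run T8 (all its waits — L16 and L6 — are resolved); releases L2
  run T1 (all its waits — L5 — are resolved); releases L18 and L7
  run T4 (all its waits — L16 — are resolved); releases L8
  run T7 (all its waits — L7 — are resolved); releases L10
  run T9 (all its waits — L8 and L13 — are resolved); releases L0 and L17
  run T3 (all its waits — L6 — are resolved); releases L19


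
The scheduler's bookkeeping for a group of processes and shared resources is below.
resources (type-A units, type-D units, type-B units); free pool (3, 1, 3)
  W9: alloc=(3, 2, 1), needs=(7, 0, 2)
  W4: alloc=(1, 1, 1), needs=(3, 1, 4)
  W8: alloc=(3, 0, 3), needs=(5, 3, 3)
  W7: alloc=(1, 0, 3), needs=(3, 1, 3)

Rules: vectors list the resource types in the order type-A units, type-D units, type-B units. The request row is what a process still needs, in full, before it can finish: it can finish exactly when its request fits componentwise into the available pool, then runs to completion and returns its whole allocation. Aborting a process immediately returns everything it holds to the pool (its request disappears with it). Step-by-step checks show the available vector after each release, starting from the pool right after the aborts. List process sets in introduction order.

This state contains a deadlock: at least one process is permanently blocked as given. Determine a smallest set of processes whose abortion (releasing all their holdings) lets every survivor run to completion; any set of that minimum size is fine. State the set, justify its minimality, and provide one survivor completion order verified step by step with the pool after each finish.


Abort W8.
Key observation: W9 could never have finished before the abort; with (3, 0, 3) returned by W8, it fits at step 3.
No smaller set exists: with zero aborts the deadlock remains.
The survivors complete as W4, W7, W9. Walking it through (starting from the post-abort pool):
  pool = (6, 1, 6)
  W4: need (3, 1, 4) fits (6, 1, 6); releases (1, 1, 1), pool now (7, 2, 7)
  W7: need (3, 1, 3) fits (7, 2, 7); releases (1, 0, 3), pool now (8, 2, 10)
  W9: need (7, 0, 2) fits (8, 2, 10); releases (3, 2, 1), pool now (11, 4, 11)


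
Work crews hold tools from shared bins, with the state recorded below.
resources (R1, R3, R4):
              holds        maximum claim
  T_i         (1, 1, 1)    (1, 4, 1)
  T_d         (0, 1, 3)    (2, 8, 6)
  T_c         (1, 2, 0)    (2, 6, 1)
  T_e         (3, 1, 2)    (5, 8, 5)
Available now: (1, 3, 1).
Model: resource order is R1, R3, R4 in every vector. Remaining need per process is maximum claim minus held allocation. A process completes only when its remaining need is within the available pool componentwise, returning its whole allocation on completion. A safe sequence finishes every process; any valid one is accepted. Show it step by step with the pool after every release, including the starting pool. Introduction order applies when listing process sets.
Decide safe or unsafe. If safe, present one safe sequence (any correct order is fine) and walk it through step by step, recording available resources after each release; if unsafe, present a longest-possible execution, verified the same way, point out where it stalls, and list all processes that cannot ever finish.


The state is UNSAFE.
Key observation: no order helps: past T_i, T_c, the free pool tops out at (3, 6, 2), below what each blocked process needs in R3.
The run T_i, T_c cannot be extended any further. Step-by-step check:
  pool = (1, 3, 1)
  T_i needs (0, 3, 0) <= (1, 3, 1) -> finishes; pool += (1, 1, 1) = (2, 4, 2)
  T_c needs (1, 4, 1) <= (2, 4, 2) -> finishes; pool += (1, 2, 0) = (3, 6, 2)
  blocked: T_d wants (2, 7, 3), pool (3, 6, 2) — not enough R3 and R4
  blocked: T_e wants (2, 7, 3), pool (3, 6, 2) — not enough R3 and R4
Never able to finish: T_d and T_e.


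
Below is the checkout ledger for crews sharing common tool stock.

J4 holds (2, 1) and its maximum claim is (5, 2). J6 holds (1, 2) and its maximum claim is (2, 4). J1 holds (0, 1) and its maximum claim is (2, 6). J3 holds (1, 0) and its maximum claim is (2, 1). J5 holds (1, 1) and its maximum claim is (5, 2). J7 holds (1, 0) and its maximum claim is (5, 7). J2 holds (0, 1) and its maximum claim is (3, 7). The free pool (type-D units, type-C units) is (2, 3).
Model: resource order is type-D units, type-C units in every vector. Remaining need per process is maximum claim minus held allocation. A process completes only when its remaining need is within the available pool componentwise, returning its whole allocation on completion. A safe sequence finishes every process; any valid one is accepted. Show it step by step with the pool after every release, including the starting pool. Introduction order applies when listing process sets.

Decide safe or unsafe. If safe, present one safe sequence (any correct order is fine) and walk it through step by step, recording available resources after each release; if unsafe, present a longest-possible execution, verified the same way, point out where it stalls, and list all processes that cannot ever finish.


SAFE — a valid safe sequence is J6, J1, J4, J3, J5, J7, J2.
Key observation: reading the order forward, J1 is the first process whose need (2, 5) meets the free pool (3, 5) exactly on a resource it requests.
Verifying each step:
  pool = (2, 3)
  J6 needs (1, 2) <= (2, 3) -> finishes; pool += (1, 2) = (3, 5)
  J1 needs (2, 5) <= (3, 5) -> finishes; pool += (0, 1) = (3, 6)
  J4 needs (3, 1) <= (3, 6) -> finishes; pool += (2, 1) = (5, 7)
  J3 needs (1, 1) <= (5, 7) -> finishes; pool += (1, 0) = (6, 7)
  J5 needs (4, 1) <= (6, 7) -> finishes; pool += (1, 1) = (7, 8)
  J7 needs (4, 7) <= (7, 8) -> finishes; pool += (1, 0) = (8, 8)
  J2 needs (3, 6) <= (8, 8) -> finishes; pool += (0, 1) = (8, 9)


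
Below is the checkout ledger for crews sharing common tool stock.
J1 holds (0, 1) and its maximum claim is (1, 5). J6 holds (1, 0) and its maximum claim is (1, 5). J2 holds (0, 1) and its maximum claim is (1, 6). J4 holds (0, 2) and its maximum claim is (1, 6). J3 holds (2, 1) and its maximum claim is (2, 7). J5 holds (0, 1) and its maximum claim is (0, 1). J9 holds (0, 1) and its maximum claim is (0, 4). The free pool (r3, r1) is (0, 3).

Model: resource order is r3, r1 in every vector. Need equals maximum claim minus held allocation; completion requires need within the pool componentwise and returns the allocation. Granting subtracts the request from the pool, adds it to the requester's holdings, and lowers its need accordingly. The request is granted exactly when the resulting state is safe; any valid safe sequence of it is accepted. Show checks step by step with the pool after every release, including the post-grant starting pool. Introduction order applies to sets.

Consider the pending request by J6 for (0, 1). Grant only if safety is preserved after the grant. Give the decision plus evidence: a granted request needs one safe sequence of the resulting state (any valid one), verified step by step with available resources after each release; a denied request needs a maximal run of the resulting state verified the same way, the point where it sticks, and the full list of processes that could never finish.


GRANT — the state after the grant stays safe, e.g. via J5, J9, J6, J4, J2, J3, J1.
Key observation: even at the reduced pool (0, 2), J5 fits immediately, so safety survives the grant.
Verifying the post-grant state step by step:
  pool = (0, 2)
  J5: need (0, 0) fits (0, 2); releases (0, 1), pool now (0, 3)
  J9: need (0, 3) fits (0, 3); releases (0, 1), pool now (0, 4)
  J6: need (0, 4) fits (0, 4); releases (1, 1), pool now (1, 5)
  J4: need (1, 4) fits (1, 5); releases (0, 2), pool now (1, 7)
  J2: need (1, 5) fits (1, 7); releases (0, 1), pool now (1, 8)
  J3: need (0, 6) fits (1, 8); releases (2, 1), pool now (3, 9)
  J1: need (1, 4) fits (3, 9); releases (0, 1), pool now (3, 10)


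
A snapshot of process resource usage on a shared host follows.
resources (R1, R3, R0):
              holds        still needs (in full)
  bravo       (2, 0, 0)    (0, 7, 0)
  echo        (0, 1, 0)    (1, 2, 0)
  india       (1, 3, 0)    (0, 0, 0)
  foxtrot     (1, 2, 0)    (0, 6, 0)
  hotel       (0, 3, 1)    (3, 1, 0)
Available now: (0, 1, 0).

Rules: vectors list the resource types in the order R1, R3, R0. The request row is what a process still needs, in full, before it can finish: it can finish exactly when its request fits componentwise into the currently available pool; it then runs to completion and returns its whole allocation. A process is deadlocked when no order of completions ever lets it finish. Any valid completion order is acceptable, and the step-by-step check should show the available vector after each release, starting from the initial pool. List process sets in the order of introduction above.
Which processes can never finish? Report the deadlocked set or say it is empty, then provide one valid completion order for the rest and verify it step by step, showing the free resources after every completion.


Deadlocked: bravo, foxtrot and hotel.
Key observation: after india, echo the pool peaks at (1, 5, 0), and each blocked process is short somewhere: bravo on R3; foxtrot on R3; hotel on R1.
One completion order for the rest: india, echo. Walking it through:
  pool = (0, 1, 0)
  run india (needs (0, 0, 0), free (0, 1, 0)); after release of (1, 3, 0) the pool is (1, 4, 0)
  run echo (needs (1, 2, 0), free (1, 4, 0)); after release of (0, 1, 0) the pool is (1, 5, 0)
The stuck group stays short no matter what:
  bravo still needs (0, 7, 0) but only (1, 5, 0) is free — short on R3
  foxtrot still needs (0, 6, 0) but only (1, 5, 0) is free — short on R3
  hotel still needs (3, 1, 0) but only (1, 5, 0) is free — short on R1


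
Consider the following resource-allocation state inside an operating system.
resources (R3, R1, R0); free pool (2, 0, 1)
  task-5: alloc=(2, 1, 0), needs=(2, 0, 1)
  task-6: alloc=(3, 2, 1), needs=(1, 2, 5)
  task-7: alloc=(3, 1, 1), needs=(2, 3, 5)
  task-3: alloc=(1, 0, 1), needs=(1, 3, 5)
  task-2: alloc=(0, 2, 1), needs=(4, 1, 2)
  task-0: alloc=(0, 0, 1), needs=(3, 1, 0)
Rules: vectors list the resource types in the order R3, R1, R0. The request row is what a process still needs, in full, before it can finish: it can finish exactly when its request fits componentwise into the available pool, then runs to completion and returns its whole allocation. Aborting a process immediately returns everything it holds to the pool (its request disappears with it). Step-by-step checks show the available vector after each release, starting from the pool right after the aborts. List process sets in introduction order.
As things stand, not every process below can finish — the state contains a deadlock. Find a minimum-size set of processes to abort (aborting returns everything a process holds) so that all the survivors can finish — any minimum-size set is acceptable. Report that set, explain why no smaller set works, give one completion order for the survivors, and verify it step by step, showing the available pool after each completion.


Minimum abort set: task-7 and task-3.
Key observation: task-6 had no path to completion before; after the abort of task-7 and task-3 ((4, 1, 2) returned), step 4 is where it fits.
No one abort is enough; case by case: task-5 alone leaves task-6 blocked (short on R0); task-6 alone leaves task-7 blocked (short on R0); task-7 alone leaves task-6 blocked (short on R0); task-3 alone leaves task-6 blocked (short on R0); task-2 alone leaves task-6 blocked (short on R0); task-0 alone leaves task-6 blocked (short on R0).
Survivors finish in the order: task-0, task-5, task-2, task-6. Walking it through (pool after the aborts first):
  pool = (6, 1, 3)
  task-0 needs (3, 1, 0) <= (6, 1, 3) -> finishes; pool += (0, 0, 1) = (6, 1, 4)
  task-5 needs (2, 0, 1) <= (6, 1, 4) -> finishes; pool += (2, 1, 0) = (8, 2, 4)
  task-2 needs (4, 1, 2) <= (8, 2, 4) -> finishes; pool += (0, 2, 1) = (8, 4, 5)
  task-6 needs (1, 2, 5) <= (8, 4, 5) -> finishes; pool += (3, 2, 1) = (11, 6, 6)


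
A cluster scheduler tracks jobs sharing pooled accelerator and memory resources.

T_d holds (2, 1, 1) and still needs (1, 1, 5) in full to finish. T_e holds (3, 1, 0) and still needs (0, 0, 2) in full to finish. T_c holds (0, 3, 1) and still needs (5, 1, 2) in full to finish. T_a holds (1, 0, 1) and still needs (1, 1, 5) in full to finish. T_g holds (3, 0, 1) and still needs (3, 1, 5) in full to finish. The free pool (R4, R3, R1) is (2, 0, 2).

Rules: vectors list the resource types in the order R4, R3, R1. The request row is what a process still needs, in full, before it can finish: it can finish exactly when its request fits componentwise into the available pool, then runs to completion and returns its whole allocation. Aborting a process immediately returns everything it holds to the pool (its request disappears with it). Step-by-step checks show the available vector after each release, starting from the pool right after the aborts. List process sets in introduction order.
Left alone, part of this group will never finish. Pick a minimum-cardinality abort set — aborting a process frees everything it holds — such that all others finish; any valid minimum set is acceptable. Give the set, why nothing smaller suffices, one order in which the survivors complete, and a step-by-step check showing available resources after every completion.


Abort T_d and T_g.
Key observation: the deadlocked T_a becomes finishable only because T_d and T_g released (5, 1, 2); it completes at step 2 below.
No one abort is enough; case by case: T_d alone leaves T_a blocked (short on R1); T_e alone leaves T_d blocked (short on R1); T_c alone leaves T_d blocked (short on R1); T_a alone leaves T_d blocked (short on R1); T_g alone leaves T_d blocked (short on R1).
Survivors finish in the order: T_c, T_a, T_e. Verifying each step (pool after the aborts first):
  pool = (7, 1, 4)
  T_c: need (5, 1, 2) fits (7, 1, 4); releases (0, 3, 1), pool now (7, 4, 5)
  T_a: need (1, 1, 5) fits (7, 4, 5); releases (1, 0, 1), pool now (8, 4, 6)
  T_e: need (0, 0, 2) fits (8, 4, 6); releases (3, 1, 0), pool now (11, 5, 6)


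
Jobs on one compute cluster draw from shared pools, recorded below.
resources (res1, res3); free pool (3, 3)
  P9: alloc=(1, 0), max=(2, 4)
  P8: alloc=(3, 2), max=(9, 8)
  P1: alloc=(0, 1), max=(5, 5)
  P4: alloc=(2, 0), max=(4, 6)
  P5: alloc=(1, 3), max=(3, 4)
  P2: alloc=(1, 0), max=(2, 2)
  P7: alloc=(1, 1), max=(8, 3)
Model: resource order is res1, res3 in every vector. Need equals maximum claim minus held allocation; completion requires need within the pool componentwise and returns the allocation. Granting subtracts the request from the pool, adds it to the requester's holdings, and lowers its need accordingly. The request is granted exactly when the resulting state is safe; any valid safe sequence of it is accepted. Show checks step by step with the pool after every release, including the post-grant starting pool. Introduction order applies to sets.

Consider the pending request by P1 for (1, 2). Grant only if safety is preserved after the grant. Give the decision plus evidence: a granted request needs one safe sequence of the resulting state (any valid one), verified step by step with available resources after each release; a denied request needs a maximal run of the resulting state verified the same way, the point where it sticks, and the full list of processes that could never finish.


GRANT — the state after the grant stays safe, e.g. via P5, P9, P2, P1, P8, P7, P4.
Key observation: the grant leaves (2, 1) free — enough for P5, whose release restarts the cascade.
Verifying the post-grant state step by step:
  pool = (2, 1)
  run P5 (needs (2, 1), free (2, 1)); after release of (1, 3) the pool is (3, 4)
  run P9 (needs (1, 4), free (3, 4)); after release of (1, 0) the pool is (4, 4)
  run P2 (needs (1, 2), free (4, 4)); after release of (1, 0) the pool is (5, 4)
  run P1 (needs (4, 2), free (5, 4)); after release of (1, 3) the pool is (6, 7)
  run P8 (needs (6, 6), free (6, 7)); after release of (3, 2) the pool is (9, 9)
  run P7 (needs (7, 2), free (9, 9)); after release of (1, 1) the pool is (10, 10)
  run P4 (needs (2, 6), free (10, 10)); after release of (2, 0) the pool is (12, 10)


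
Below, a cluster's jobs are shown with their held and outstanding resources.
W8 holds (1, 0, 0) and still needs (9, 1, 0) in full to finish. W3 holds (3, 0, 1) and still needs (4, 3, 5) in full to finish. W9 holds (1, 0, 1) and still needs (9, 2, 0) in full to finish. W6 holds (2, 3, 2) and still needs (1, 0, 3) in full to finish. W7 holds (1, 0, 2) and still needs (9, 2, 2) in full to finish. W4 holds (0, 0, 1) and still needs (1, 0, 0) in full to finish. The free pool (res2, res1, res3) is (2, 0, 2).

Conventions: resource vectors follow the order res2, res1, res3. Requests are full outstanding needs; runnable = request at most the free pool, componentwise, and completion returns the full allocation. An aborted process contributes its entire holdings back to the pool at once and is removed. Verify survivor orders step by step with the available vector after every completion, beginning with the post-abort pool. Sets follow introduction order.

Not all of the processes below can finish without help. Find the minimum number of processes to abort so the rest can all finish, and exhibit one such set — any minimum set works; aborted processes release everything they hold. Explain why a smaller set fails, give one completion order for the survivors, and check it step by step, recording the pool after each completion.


The answer: abort W9 and W7.
Key observation: W8 had no path to completion before; after the abort of W9 and W7 ((2, 0, 3) returned), step 3 is where it fits.
Minimality, checking each single-abort alternative: W8 alone leaves W9 blocked (short on res2); W3 alone leaves W8 blocked (short on res2); W9 alone leaves W8 blocked (short on res2); W6 alone leaves W8 blocked (short on res2); W7 alone leaves W8 blocked (short on res2); W4 alone leaves W8 blocked (short on res2).
The survivors complete as W6, W3, W8, W4. Walking it through (starting from the post-abort pool):
  pool = (4, 0, 5)
  W6 needs (1, 0, 3) <= (4, 0, 5) -> finishes; pool += (2, 3, 2) = (6, 3, 7)
  W3 needs (4, 3, 5) <= (6, 3, 7) -> finishes; pool += (3, 0, 1) = (9, 3, 8)
  W8 needs (9, 1, 0) <= (9, 3, 8) -> finishes; pool += (1, 0, 0) = (10, 3, 8)
  W4 needs (1, 0, 0) <= (10, 3, 8) -> finishes; pool += (0, 0, 1) = (10, 3, 9)


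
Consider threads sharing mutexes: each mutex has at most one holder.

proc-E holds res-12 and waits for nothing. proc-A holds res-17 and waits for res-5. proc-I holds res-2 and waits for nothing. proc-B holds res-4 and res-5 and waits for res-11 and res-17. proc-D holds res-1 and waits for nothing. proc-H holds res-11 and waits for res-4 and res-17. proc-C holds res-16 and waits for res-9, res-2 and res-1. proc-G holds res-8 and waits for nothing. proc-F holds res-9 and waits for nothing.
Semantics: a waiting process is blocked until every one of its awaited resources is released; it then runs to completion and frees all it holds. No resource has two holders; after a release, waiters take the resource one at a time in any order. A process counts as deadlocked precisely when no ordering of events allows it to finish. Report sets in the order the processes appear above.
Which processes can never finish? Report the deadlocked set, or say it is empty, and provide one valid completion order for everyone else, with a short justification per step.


Deadlocked: proc-A, proc-B and proc-H.
Key observation: the waits loop around proc-A -> proc-B -> proc-A with no way out; proc-H is caught in further circular waits.
One completion order for the rest: proc-D, proc-F, proc-I, proc-E, proc-G, proc-C.
Step-by-step check:
  run proc-D (it waits on nothing); releases res-1
  run proc-F (it waits on nothing); releases res-9
  run proc-I (it waits on nothing); releases res-2
  run proc-E (it waits on nothing); releases res-12
  run proc-G (it waits on nothing); releases res-8
  proc-C waits on res-9, res-2 and res-1 — all released -> runs and releases res-16
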